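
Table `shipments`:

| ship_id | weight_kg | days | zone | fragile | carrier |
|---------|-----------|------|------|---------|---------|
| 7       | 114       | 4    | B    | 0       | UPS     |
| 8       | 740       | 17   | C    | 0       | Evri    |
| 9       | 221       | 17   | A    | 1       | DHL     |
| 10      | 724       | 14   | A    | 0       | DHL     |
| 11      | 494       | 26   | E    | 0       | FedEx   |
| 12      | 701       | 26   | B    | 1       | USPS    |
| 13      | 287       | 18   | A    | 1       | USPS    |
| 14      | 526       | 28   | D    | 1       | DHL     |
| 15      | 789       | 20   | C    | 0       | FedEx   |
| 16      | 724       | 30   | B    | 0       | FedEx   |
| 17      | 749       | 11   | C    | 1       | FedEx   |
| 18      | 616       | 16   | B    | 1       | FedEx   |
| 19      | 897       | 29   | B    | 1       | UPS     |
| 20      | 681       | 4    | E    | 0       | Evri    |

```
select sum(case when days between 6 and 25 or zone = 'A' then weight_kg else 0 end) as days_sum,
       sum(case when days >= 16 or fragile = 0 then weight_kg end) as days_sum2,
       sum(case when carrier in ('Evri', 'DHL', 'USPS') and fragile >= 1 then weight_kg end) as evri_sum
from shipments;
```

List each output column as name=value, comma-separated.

days_sum=4126, days_sum2=7514, evri_sum=1735

[days_sum: days between 6 and 25 or zone = 'A']
ship_id=7: ✗
ship_id=8: ✓ → 740
ship_id=9: ✓ → 221
ship_id=10: ✓ → 724
ship_id=11: ✗
ship_id=12: ✗
ship_id=13: ✓ → 287
ship_id=14: ✗
ship_id=15: ✓ → 789
ship_id=16: ✗
ship_id=17: ✓ → 749
ship_id=18: ✓ → 616
ship_id=19: ✗
ship_id=20: ✗
days_sum = 740 + 221 + 724 + 287 + 789 + 749 + 616 = 4126
—
[days_sum2: days >= 16 or fragile = 0]
ship_id=7: ✓ → 114
ship_id=8: ✓ → 740
ship_id=9: ✓ → 221
ship_id=10: ✓ → 724
ship_id=11: ✓ → 494
ship_id=12: ✓ → 701
ship_id=13: ✓ → 287
ship_id=14: ✓ → 526
ship_id=15: ✓ → 789
ship_id=16: ✓ → 724
ship_id=17: ✗
ship_id=18: ✓ → 616
ship_id=19: ✓ → 897
ship_id=20: ✓ → 681
days_sum2 = 114 + 740 + 221 + 724 + 494 + 701 + 287 + 526 + 789 + 724 + 616 + 897 + 681 = 7514
—
[evri_sum: carrier in ('Evri', 'DHL', 'USPS') and fragile >= 1]
ship_id=7: ✗
ship_id=8: ✗
ship_id=9: ✓ → 221
ship_id=10: ✗
ship_id=11: ✗
ship_id=12: ✓ → 701
ship_id=13: ✓ → 287
ship_id=14: ✓ → 526
ship_id=15: ✗
ship_id=16: ✗
ship_id=17: ✗
ship_id=18: ✗
ship_id=19: ✗
ship_id=20: ✗
evri_sum = 221 + 701 + 287 + 526 = 1735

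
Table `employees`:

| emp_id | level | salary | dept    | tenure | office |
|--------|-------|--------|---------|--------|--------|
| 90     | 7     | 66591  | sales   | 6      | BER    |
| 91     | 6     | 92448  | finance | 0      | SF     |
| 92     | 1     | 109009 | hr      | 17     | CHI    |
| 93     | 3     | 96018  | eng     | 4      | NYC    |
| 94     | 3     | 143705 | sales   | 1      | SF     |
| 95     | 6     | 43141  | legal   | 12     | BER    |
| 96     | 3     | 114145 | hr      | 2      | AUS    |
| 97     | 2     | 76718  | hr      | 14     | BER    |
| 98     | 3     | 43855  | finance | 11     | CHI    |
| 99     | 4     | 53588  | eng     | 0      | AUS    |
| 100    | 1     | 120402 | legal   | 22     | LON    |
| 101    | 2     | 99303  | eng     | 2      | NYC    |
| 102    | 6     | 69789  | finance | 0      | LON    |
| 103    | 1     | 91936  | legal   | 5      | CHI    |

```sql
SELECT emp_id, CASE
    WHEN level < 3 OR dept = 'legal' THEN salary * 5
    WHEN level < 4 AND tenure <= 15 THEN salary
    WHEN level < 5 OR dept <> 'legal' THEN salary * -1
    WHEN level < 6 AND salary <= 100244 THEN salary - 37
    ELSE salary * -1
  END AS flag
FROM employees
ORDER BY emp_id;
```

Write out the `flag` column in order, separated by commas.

emp_id=90: level < 5 OR dept <> 'legal' → -66591
emp_id=91: level < 5 OR dept <> 'legal' → -92448
emp_id=92: level < 3 OR dept = 'legal' → 545045
emp_id=93: level < 4 AND tenure <= 15 → 96018
emp_id=94: level < 4 AND tenure <= 15 → 143705
emp_id=95: level < 3 OR dept = 'legal' → 215705
emp_id=96: level < 4 AND tenure <= 15 → 114145
emp_id=97: level < 3 OR dept = 'legal' → 383590
emp_id=98: level < 4 AND tenure <= 15 → 43855
emp_id=99: level < 5 OR dept <> 'legal' → -53588
emp_id=100: level < 3 OR dept = 'legal' → 602010
emp_id=101: level < 3 OR dept = 'legal' → 496515
emp_id=102: level < 5 OR dept <> 'legal' → -69789
emp_id=103: level < 3 OR dept = 'legal' → 459680

-66591, -92448, 545045, 96018, 143705, 215705, 114145, 383590, 43855, -53588, 602010, 496515, -69789, 459680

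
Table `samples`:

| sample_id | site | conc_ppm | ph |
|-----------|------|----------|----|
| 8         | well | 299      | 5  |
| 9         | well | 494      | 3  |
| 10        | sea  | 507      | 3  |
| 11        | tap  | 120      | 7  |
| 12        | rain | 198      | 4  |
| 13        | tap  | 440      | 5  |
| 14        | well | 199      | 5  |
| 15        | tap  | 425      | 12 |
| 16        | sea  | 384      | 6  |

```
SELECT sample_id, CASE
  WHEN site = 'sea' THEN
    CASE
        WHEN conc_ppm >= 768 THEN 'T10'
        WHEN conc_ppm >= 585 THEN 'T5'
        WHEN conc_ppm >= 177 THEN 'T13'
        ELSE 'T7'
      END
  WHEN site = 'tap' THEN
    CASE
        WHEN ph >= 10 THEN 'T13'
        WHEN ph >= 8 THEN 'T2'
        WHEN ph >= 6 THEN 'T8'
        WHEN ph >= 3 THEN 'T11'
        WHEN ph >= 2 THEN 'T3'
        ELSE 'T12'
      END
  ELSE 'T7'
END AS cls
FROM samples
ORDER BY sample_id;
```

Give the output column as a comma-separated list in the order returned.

sample_id=8: site='well' → outer ELSE → T7
sample_id=9: site='well' → outer ELSE → T7
sample_id=10: site='sea' → inner[conc_ppm >= 177] → T13
sample_id=11: site='tap' → inner[ph >= 6] → T8
sample_id=12: site='rain' → outer ELSE → T7
sample_id=13: site='tap' → inner[ph >= 3] → T11
sample_id=14: site='well' → outer ELSE → T7
sample_id=15: site='tap' → inner[ph >= 10] → T13
sample_id=16: site='sea' → inner[conc_ppm >= 177] → T13

T7, T7, T13, T8, T7, T11, T7, T13, T13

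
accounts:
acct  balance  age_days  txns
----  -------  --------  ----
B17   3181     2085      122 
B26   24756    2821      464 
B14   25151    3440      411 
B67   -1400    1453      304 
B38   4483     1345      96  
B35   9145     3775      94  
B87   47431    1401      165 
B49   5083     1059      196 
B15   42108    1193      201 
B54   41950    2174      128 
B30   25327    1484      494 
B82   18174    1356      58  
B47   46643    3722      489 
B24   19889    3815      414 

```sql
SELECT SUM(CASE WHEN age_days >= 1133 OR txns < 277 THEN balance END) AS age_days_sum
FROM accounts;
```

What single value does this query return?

acct=B17: ✓ → 3181
acct=B26: ✓ → 24756
acct=B14: ✓ → 25151
acct=B67: ✓ → -1400
acct=B38: ✓ → 4483
acct=B35: ✓ → 9145
acct=B87: ✓ → 47431
acct=B49: ✓ → 5083
acct=B15: ✓ → 42108
acct=B54: ✓ → 41950
acct=B30: ✓ → 25327
acct=B82: ✓ → 18174
acct=B47: ✓ → 46643
acct=B24: ✓ → 19889
age_days_sum = 3181 + 24756 + 25151 + -1400 + 4483 + 9145 + 47431 + 5083 + 42108 + 41950 + 25327 + 18174 + 46643 + 19889 = 311921

311921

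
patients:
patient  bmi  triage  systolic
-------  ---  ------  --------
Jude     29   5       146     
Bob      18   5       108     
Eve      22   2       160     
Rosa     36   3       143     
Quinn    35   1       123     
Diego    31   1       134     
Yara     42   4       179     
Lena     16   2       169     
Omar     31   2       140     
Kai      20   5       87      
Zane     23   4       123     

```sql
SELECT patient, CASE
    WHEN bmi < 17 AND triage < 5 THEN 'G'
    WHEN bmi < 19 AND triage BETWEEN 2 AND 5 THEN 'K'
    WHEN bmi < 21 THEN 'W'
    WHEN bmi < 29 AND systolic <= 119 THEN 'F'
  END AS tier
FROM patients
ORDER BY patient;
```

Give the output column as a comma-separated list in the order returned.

K, NULL, NULL, NULL, W, G, NULL, NULL, NULL, NULL, NULL

patient=Bob: bmi < 19 AND triage BETWEEN 2 AND 5 → K
patient=Diego: (no match → NULL) → NULL
patient=Eve: (no match → NULL) → NULL
patient=Jude: (no match → NULL) → NULL
patient=Kai: bmi < 21 → W
patient=Lena: bmi < 17 AND triage < 5 → G
patient=Omar: (no match → NULL) → NULL
patient=Quinn: (no match → NULL) → NULL
patient=Rosa: (no match → NULL) → NULL
patient=Yara: (no match → NULL) → NULL
patient=Zane: (no match → NULL) → NULL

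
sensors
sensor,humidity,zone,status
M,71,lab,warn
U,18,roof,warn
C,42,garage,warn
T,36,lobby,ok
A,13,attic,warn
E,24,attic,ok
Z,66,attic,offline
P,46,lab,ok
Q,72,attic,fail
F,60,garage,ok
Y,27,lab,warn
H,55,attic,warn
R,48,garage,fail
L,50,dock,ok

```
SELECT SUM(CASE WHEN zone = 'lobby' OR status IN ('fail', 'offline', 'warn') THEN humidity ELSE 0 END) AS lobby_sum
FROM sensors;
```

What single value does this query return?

sensor=M: ✓ → 71
sensor=U: ✓ → 18
sensor=C: ✓ → 42
sensor=T: ✓ → 36
sensor=A: ✓ → 13
sensor=E: ✗
sensor=Z: ✓ → 66
sensor=P: ✗
sensor=Q: ✓ → 72
sensor=F: ✗
sensor=Y: ✓ → 27
sensor=H: ✓ → 55
sensor=R: ✓ → 48
sensor=L: ✗
lobby_sum = 71 + 18 + 42 + 36 + 13 + 66 + 72 + 27 + 55 + 48 = 448

448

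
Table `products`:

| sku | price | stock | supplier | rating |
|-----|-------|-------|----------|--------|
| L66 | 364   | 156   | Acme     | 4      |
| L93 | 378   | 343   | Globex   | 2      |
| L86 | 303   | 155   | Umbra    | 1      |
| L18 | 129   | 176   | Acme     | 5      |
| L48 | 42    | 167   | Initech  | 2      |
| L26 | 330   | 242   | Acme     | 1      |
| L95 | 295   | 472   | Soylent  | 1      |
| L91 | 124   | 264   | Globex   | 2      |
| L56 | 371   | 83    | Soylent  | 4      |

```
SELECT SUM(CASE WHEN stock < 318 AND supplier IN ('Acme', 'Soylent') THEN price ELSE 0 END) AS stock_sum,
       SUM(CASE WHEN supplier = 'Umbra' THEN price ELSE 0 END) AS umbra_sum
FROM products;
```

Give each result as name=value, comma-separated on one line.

[stock_sum: stock < 318 AND supplier IN ('Acme', 'Soylent')]
sku=L66: ✓ → 364
sku=L93: ✗
sku=L86: ✗
sku=L18: ✓ → 129
sku=L48: ✗
sku=L26: ✓ → 330
sku=L95: ✗
sku=L91: ✗
sku=L56: ✓ → 371
stock_sum = 364 + 129 + 330 + 371 = 1194
—
[umbra_sum: supplier = 'Umbra']
sku=L66: ✗
sku=L93: ✗
sku=L86: ✓ → 303
sku=L18: ✗
sku=L48: ✗
sku=L26: ✗
sku=L95: ✗
sku=L91: ✗
sku=L56: ✗
umbra_sum = 303

stock_sum=1194, umbra_sum=303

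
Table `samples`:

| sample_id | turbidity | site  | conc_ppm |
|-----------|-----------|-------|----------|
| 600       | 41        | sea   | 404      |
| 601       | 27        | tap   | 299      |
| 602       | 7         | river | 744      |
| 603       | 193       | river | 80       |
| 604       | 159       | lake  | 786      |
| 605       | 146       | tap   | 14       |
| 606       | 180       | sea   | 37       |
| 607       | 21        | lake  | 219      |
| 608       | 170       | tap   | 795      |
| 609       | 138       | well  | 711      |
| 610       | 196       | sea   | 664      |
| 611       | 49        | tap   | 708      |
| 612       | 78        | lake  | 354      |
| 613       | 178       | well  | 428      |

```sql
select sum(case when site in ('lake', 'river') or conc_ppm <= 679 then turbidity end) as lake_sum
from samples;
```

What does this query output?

sample_id=600: ✓ → 41
sample_id=601: ✓ → 27
sample_id=602: ✓ → 7
sample_id=603: ✓ → 193
sample_id=604: ✓ → 159
sample_id=605: ✓ → 146
sample_id=606: ✓ → 180
sample_id=607: ✓ → 21
sample_id=608: ✗
sample_id=609: ✗
sample_id=610: ✓ → 196
sample_id=611: ✗
sample_id=612: ✓ → 78
sample_id=613: ✓ → 178
lake_sum = 41 + 27 + 7 + 193 + 159 + 146 + 180 + 21 + 196 + 78 + 178 = 1226

1226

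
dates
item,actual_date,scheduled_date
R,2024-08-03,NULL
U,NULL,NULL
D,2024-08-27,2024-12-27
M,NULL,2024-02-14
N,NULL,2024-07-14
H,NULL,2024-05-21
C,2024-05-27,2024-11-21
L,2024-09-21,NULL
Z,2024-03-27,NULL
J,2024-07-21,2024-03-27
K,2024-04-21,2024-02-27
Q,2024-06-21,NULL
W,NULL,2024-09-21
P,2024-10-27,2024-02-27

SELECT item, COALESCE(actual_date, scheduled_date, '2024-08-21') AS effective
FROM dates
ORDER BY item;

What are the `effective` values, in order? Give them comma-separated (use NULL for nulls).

item=C: actual_date=2024-05-27 → 2024-05-27
item=D: actual_date=2024-08-27 → 2024-08-27
item=H: actual_date=NULL, scheduled_date=2024-05-21 → 2024-05-21
item=J: actual_date=2024-07-21 → 2024-07-21
item=K: actual_date=2024-04-21 → 2024-04-21
item=L: actual_date=2024-09-21 → 2024-09-21
item=M: actual_date=NULL, scheduled_date=2024-02-14 → 2024-02-14
item=N: actual_date=NULL, scheduled_date=2024-07-14 → 2024-07-14
item=P: actual_date=2024-10-27 → 2024-10-27
item=Q: actual_date=2024-06-21 → 2024-06-21
item=R: actual_date=2024-08-03 → 2024-08-03
item=U: actual_date=NULL, scheduled_date=NULL, → literal 2024-08-21 → 2024-08-21
item=W: actual_date=NULL, scheduled_date=2024-09-21 → 2024-09-21
item=Z: actual_date=2024-03-27 → 2024-03-27

2024-05-27, 2024-08-27, 2024-05-21, 2024-07-21, 2024-04-21, 2024-09-21, 2024-02-14, 2024-07-14, 2024-10-27, 2024-06-21, 2024-08-03, 2024-08-21, 2024-09-21, 2024-03-27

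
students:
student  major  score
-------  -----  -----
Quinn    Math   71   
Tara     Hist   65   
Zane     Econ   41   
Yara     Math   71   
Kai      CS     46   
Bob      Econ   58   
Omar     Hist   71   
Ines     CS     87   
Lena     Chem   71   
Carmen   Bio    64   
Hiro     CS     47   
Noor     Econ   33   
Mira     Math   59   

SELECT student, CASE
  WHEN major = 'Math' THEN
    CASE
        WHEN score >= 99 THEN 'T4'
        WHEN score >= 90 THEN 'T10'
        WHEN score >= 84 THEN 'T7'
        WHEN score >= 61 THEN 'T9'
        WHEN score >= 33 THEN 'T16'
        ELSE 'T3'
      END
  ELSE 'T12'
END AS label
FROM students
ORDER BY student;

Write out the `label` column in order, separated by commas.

T12, T12, T12, T12, T12, T12, T16, T12, T12, T9, T12, T9, T12

student=Bob: major='Econ' → outer ELSE → T12
student=Carmen: major='Bio' → outer ELSE → T12
student=Hiro: major='CS' → outer ELSE → T12
student=Ines: major='CS' → outer ELSE → T12
student=Kai: major='CS' → outer ELSE → T12
student=Lena: major='Chem' → outer ELSE → T12
student=Mira: major='Math' → inner[score >= 33] → T16
student=Noor: major='Econ' → outer ELSE → T12
student=Omar: major='Hist' → outer ELSE → T12
student=Quinn: major='Math' → inner[score >= 61] → T9
student=Tara: major='Hist' → outer ELSE → T12
student=Yara: major='Math' → inner[score >= 61] → T9
student=Zane: major='Econ' → outer ELSE → T12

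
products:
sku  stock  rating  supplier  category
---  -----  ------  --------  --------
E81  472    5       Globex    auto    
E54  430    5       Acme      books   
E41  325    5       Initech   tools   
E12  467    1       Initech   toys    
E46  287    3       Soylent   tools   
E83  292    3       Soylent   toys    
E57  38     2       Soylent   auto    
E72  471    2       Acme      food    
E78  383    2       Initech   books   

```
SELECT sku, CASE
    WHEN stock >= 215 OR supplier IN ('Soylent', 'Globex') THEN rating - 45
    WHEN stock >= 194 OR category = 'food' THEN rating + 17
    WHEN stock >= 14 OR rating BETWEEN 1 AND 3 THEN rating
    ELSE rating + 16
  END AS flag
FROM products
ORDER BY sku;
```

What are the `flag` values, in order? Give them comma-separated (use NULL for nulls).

-44, -40, -42, -40, -43, -43, -43, -40, -42

sku=E12: stock >= 215 OR supplier IN ('Soylent', 'Globex') → -44
sku=E41: stock >= 215 OR supplier IN ('Soylent', 'Globex') → -40
sku=E46: stock >= 215 OR supplier IN ('Soylent', 'Globex') → -42
sku=E54: stock >= 215 OR supplier IN ('Soylent', 'Globex') → -40
sku=E57: stock >= 215 OR supplier IN ('Soylent', 'Globex') → -43
sku=E72: stock >= 215 OR supplier IN ('Soylent', 'Globex') → -43
sku=E78: stock >= 215 OR supplier IN ('Soylent', 'Globex') → -43
sku=E81: stock >= 215 OR supplier IN ('Soylent', 'Globex') → -40
sku=E83: stock >= 215 OR supplier IN ('Soylent', 'Globex') → -42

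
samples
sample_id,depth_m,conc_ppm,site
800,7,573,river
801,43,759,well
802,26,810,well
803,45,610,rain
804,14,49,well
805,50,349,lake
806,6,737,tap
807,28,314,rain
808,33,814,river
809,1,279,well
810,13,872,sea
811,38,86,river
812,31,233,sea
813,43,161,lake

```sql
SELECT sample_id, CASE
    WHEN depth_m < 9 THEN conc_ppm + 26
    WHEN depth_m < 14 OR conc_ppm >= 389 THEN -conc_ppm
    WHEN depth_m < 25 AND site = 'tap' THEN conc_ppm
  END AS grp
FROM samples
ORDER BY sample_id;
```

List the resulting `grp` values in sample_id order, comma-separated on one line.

sample_id=800: depth_m < 9 → 599
sample_id=801: depth_m < 14 OR conc_ppm >= 389 → -759
sample_id=802: depth_m < 14 OR conc_ppm >= 389 → -810
sample_id=803: depth_m < 14 OR conc_ppm >= 389 → -610
sample_id=804: (no match → NULL) → NULL
sample_id=805: (no match → NULL) → NULL
sample_id=806: depth_m < 9 → 763
sample_id=807: (no match → NULL) → NULL
sample_id=808: depth_m < 14 OR conc_ppm >= 389 → -814
sample_id=809: depth_m < 9 → 305
sample_id=810: depth_m < 14 OR conc_ppm >= 389 → -872
sample_id=811: (no match → NULL) → NULL
sample_id=812: (no match → NULL) → NULL
sample_id=813: (no match → NULL) → NULL

599, -759, -810, -610, NULL, NULL, 763, NULL, -814, 305, -872, NULL, NULL, NULL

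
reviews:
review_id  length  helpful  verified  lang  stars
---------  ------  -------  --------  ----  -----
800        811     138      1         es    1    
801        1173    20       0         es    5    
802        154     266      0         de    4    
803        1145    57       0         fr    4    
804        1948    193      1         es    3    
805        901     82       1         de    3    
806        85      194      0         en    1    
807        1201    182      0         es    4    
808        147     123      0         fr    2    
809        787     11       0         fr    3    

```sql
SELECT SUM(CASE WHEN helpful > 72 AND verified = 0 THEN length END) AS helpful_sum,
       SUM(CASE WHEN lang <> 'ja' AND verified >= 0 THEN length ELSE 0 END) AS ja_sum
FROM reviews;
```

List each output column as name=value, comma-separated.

helpful_sum=1587, ja_sum=8352

[helpful_sum: helpful > 72 AND verified = 0]
review_id=800: ✗
review_id=801: ✗
review_id=802: ✓ → 154
review_id=803: ✗
review_id=804: ✗
review_id=805: ✗
review_id=806: ✓ → 85
review_id=807: ✓ → 1201
review_id=808: ✓ → 147
review_id=809: ✗
helpful_sum = 154 + 85 + 1201 + 147 = 1587
—
[ja_sum: lang <> 'ja' AND verified >= 0]
review_id=800: ✓ → 811
review_id=801: ✓ → 1173
review_id=802: ✓ → 154
review_id=803: ✓ → 1145
review_id=804: ✓ → 1948
review_id=805: ✓ → 901
review_id=806: ✓ → 85
review_id=807: ✓ → 1201
review_id=808: ✓ → 147
review_id=809: ✓ → 787
ja_sum = 811 + 1173 + 154 + 1145 + 1948 + 901 + 85 + 1201 + 147 + 787 = 8352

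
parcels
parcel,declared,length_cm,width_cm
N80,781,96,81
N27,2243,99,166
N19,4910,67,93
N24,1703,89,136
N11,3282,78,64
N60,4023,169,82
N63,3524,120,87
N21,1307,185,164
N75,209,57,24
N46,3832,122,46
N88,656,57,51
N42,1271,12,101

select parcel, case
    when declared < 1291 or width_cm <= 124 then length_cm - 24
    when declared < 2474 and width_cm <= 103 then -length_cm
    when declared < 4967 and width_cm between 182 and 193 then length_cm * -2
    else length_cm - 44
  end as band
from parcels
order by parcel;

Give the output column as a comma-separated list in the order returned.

54, 43, 141, 45, 55, -12, 98, 145, 96, 33, 72, 33

parcel=N11: declared < 1291 or width_cm <= 124 → 54
parcel=N19: declared < 1291 or width_cm <= 124 → 43
parcel=N21: ELSE → 141
parcel=N24: ELSE → 45
parcel=N27: ELSE → 55
parcel=N42: declared < 1291 or width_cm <= 124 → -12
parcel=N46: declared < 1291 or width_cm <= 124 → 98
parcel=N60: declared < 1291 or width_cm <= 124 → 145
parcel=N63: declared < 1291 or width_cm <= 124 → 96
parcel=N75: declared < 1291 or width_cm <= 124 → 33
parcel=N80: declared < 1291 or width_cm <= 124 → 72
parcel=N88: declared < 1291 or width_cm <= 124 → 33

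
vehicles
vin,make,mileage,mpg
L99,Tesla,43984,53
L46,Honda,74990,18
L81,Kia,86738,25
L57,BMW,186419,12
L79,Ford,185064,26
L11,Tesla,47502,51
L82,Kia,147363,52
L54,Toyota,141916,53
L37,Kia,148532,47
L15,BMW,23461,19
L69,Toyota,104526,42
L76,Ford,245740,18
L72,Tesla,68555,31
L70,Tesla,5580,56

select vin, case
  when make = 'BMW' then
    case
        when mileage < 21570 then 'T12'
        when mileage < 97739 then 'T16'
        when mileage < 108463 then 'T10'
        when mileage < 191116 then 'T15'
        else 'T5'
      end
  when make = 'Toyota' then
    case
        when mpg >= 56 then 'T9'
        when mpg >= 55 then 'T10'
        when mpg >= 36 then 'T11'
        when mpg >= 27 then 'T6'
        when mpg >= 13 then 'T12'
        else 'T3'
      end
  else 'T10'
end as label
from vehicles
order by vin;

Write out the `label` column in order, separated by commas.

T10, T16, T10, T10, T11, T15, T11, T10, T10, T10, T10, T10, T10, T10

vin=L11: make='Tesla' → outer ELSE → T10
vin=L15: make='BMW' → inner[mileage < 97739] → T16
vin=L37: make='Kia' → outer ELSE → T10
vin=L46: make='Honda' → outer ELSE → T10
vin=L54: make='Toyota' → inner[mpg >= 36] → T11
vin=L57: make='BMW' → inner[mileage < 191116] → T15
vin=L69: make='Toyota' → inner[mpg >= 36] → T11
vin=L70: make='Tesla' → outer ELSE → T10
vin=L72: make='Tesla' → outer ELSE → T10
vin=L76: make='Ford' → outer ELSE → T10
vin=L79: make='Ford' → outer ELSE → T10
vin=L81: make='Kia' → outer ELSE → T10
vin=L82: make='Kia' → outer ELSE → T10
vin=L99: make='Tesla' → outer ELSE → T10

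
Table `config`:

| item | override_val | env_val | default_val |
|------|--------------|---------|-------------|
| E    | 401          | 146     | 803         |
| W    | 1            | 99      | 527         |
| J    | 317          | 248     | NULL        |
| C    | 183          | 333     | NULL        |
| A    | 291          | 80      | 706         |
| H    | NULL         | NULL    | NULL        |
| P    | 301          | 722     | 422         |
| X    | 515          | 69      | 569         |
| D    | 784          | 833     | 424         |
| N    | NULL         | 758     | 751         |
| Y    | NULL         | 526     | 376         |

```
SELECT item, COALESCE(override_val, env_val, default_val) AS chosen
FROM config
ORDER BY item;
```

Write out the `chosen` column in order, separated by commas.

item=A: override_val=291 → 291
item=C: override_val=183 → 183
item=D: override_val=784 → 784
item=E: override_val=401 → 401
item=H: override_val=NULL, env_val=NULL, default_val=NULL (all NULL) → NULL
item=J: override_val=317 → 317
item=N: override_val=NULL, env_val=758 → 758
item=P: override_val=301 → 301
item=W: override_val=1 → 1
item=X: override_val=515 → 515
item=Y: override_val=NULL, env_val=526 → 526

291, 183, 784, 401, NULL, 317, 758, 301, 1, 515, 526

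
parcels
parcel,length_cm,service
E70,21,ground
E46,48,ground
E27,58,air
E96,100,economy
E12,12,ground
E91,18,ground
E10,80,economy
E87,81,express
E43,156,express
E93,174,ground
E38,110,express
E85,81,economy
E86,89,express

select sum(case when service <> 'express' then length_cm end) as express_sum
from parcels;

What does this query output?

parcel=E70: ✓ → 21
parcel=E46: ✓ → 48
parcel=E27: ✓ → 58
parcel=E96: ✓ → 100
parcel=E12: ✓ → 12
parcel=E91: ✓ → 18
parcel=E10: ✓ → 80
parcel=E87: ✗
parcel=E43: ✗
parcel=E93: ✓ → 174
parcel=E38: ✗
parcel=E85: ✓ → 81
parcel=E86: ✗
express_sum = 21 + 48 + 58 + 100 + 12 + 18 + 80 + 174 + 81 = 592

592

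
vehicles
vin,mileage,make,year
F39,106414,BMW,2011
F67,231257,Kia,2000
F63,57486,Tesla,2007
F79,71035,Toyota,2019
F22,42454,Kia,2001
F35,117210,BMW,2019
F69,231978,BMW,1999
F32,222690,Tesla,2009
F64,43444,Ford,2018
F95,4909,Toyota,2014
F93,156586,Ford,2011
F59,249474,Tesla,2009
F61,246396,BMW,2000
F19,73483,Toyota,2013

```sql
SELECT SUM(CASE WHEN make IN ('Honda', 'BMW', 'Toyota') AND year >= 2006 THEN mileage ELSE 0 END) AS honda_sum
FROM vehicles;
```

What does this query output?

373051

vin=F39: ✓ → 106414
vin=F67: ✗
vin=F63: ✗
vin=F79: ✓ → 71035
vin=F22: ✗
vin=F35: ✓ → 117210
vin=F69: ✗
vin=F32: ✗
vin=F64: ✗
vin=F95: ✓ → 4909
vin=F93: ✗
vin=F59: ✗
vin=F61: ✗
vin=F19: ✓ → 73483
honda_sum = 106414 + 71035 + 117210 + 4909 + 73483 = 373051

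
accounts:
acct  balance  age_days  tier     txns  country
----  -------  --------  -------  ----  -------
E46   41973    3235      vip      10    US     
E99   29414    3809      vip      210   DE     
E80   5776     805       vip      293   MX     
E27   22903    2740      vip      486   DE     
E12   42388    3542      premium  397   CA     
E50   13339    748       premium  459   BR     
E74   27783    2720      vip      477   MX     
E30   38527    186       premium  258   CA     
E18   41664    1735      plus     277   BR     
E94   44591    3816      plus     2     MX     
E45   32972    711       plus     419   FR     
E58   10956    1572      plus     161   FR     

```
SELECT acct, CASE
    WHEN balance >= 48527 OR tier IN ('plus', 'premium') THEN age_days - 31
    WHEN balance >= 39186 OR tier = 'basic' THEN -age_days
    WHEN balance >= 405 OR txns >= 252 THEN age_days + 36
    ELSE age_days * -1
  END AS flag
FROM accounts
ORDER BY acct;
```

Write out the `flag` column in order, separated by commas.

3511, 1704, 2776, 155, 680, -3235, 717, 1541, 2756, 841, 3785, 3845

acct=E12: balance >= 48527 OR tier IN ('plus', 'premium') → 3511
acct=E18: balance >= 48527 OR tier IN ('plus', 'premium') → 1704
acct=E27: balance >= 405 OR txns >= 252 → 2776
acct=E30: balance >= 48527 OR tier IN ('plus', 'premium') → 155
acct=E45: balance >= 48527 OR tier IN ('plus', 'premium') → 680
acct=E46: balance >= 39186 OR tier = 'basic' → -3235
acct=E50: balance >= 48527 OR tier IN ('plus', 'premium') → 717
acct=E58: balance >= 48527 OR tier IN ('plus', 'premium') → 1541
acct=E74: balance >= 405 OR txns >= 252 → 2756
acct=E80: balance >= 405 OR txns >= 252 → 841
acct=E94: balance >= 48527 OR tier IN ('plus', 'premium') → 3785
acct=E99: balance >= 405 OR txns >= 252 → 3845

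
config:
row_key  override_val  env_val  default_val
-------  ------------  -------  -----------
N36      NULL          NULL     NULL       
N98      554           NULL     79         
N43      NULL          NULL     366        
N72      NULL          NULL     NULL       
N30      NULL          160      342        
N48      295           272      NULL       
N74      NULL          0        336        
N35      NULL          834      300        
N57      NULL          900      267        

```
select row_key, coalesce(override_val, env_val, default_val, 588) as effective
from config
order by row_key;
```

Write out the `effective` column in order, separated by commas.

row_key=N30: override_val=NULL, env_val=160 → 160
row_key=N35: override_val=NULL, env_val=834 → 834
row_key=N36: override_val=NULL, env_val=NULL, default_val=NULL, → literal 588 → 588
row_key=N43: override_val=NULL, env_val=NULL, default_val=366 → 366
row_key=N48: override_val=295 → 295
row_key=N57: override_val=NULL, env_val=900 → 900
row_key=N72: override_val=NULL, env_val=NULL, default_val=NULL, → literal 588 → 588
row_key=N74: override_val=NULL, env_val=0 → 0
row_key=N98: override_val=554 → 554

160, 834, 588, 366, 295, 900, 588, 0, 554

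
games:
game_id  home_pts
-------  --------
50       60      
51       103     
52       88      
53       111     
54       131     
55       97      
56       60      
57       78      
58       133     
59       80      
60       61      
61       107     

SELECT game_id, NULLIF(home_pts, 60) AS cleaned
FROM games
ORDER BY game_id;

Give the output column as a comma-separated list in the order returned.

NULL, 103, 88, 111, 131, 97, NULL, 78, 133, 80, 61, 107

game_id=50: home_pts=60 vs 60: equal → NULL
game_id=51: home_pts=103 vs 60: differ → 103
game_id=52: home_pts=88 vs 60: differ → 88
game_id=53: home_pts=111 vs 60: differ → 111
game_id=54: home_pts=131 vs 60: differ → 131
game_id=55: home_pts=97 vs 60: differ → 97
game_id=56: home_pts=60 vs 60: equal → NULL
game_id=57: home_pts=78 vs 60: differ → 78
game_id=58: home_pts=133 vs 60: differ → 133
game_id=59: home_pts=80 vs 60: differ → 80
game_id=60: home_pts=61 vs 60: differ → 61
game_id=61: home_pts=107 vs 60: differ → 107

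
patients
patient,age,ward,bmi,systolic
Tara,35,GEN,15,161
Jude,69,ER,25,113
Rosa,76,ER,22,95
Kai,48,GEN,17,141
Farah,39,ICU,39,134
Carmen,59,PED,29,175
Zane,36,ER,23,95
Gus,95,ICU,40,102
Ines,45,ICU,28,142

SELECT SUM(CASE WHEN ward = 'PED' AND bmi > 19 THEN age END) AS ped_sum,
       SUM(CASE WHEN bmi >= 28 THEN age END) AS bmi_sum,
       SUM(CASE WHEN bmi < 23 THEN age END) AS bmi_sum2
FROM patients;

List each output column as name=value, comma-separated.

[ped_sum: ward = 'PED' AND bmi > 19]
patient=Tara: ✗
patient=Jude: ✗
patient=Rosa: ✗
patient=Kai: ✗
patient=Farah: ✗
patient=Carmen: ✓ → 59
patient=Zane: ✗
patient=Gus: ✗
patient=Ines: ✗
ped_sum = 59
—
[bmi_sum: bmi >= 28]
patient=Tara: ✗
patient=Jude: ✗
patient=Rosa: ✗
patient=Kai: ✗
patient=Farah: ✓ → 39
patient=Carmen: ✓ → 59
patient=Zane: ✗
patient=Gus: ✓ → 95
patient=Ines: ✓ → 45
bmi_sum = 39 + 59 + 95 + 45 = 238
—
[bmi_sum2: bmi < 23]
patient=Tara: ✓ → 35
patient=Jude: ✗
patient=Rosa: ✓ → 76
patient=Kai: ✓ → 48
patient=Farah: ✗
patient=Carmen: ✗
patient=Zane: ✗
patient=Gus: ✗
patient=Ines: ✗
bmi_sum2 = 35 + 76 + 48 = 159

ped_sum=59, bmi_sum=238, bmi_sum2=159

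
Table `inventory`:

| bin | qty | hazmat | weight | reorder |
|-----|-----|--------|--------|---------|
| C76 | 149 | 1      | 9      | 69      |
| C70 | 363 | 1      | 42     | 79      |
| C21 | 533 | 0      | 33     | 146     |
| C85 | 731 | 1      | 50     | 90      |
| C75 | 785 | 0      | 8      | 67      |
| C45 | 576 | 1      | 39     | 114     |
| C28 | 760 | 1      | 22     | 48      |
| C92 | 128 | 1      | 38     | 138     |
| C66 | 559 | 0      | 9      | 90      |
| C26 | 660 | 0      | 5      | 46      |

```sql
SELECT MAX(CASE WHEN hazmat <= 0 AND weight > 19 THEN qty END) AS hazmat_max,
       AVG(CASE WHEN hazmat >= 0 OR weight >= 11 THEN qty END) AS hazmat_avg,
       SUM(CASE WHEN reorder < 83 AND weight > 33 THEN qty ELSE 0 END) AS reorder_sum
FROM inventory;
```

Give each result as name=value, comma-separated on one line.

hazmat_max=533, hazmat_avg=524.4, reorder_sum=363

[hazmat_max: hazmat <= 0 AND weight > 19]
bin=C76: ✗
bin=C70: ✗
bin=C21: ✓ → 533
bin=C85: ✗
bin=C75: ✗
bin=C45: ✗
bin=C28: ✗
bin=C92: ✗
bin=C66: ✗
bin=C26: ✗
hazmat_max = MAX(533) = 533
—
[hazmat_avg: hazmat >= 0 OR weight >= 11]
bin=C76: ✓ → 149
bin=C70: ✓ → 363
bin=C21: ✓ → 533
bin=C85: ✓ → 731
bin=C75: ✓ → 785
bin=C45: ✓ → 576
bin=C28: ✓ → 760
bin=C92: ✓ → 128
bin=C66: ✓ → 559
bin=C26: ✓ → 660
hazmat_avg = (149 + 363 + 533 + 731 + 785 + 576 + 760 + 128 + 559 + 660) / 10 = 524.4
—
[reorder_sum: reorder < 83 AND weight > 33]
bin=C76: ✗
bin=C70: ✓ → 363
bin=C21: ✗
bin=C85: ✗
bin=C75: ✗
bin=C45: ✗
bin=C28: ✗
bin=C92: ✗
bin=C66: ✗
bin=C26: ✗
reorder_sum = 363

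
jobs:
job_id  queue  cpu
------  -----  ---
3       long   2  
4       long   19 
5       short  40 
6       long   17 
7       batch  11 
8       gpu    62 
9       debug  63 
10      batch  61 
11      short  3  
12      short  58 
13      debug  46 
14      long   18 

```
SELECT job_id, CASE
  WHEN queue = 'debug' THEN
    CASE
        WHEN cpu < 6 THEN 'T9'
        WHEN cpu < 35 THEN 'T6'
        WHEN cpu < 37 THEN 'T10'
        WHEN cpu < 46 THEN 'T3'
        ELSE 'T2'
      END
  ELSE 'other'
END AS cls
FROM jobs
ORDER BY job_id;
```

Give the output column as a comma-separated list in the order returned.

job_id=3: queue='long' → outer ELSE → other
job_id=4: queue='long' → outer ELSE → other
job_id=5: queue='short' → outer ELSE → other
job_id=6: queue='long' → outer ELSE → other
job_id=7: queue='batch' → outer ELSE → other
job_id=8: queue='gpu' → outer ELSE → other
job_id=9: queue='debug' → inner[ELSE] → T2
job_id=10: queue='batch' → outer ELSE → other
job_id=11: queue='short' → outer ELSE → other
job_id=12: queue='short' → outer ELSE → other
job_id=13: queue='debug' → inner[ELSE] → T2
job_id=14: queue='long' → outer ELSE → other

other, other, other, other, other, other, T2, other, other, other, T2, other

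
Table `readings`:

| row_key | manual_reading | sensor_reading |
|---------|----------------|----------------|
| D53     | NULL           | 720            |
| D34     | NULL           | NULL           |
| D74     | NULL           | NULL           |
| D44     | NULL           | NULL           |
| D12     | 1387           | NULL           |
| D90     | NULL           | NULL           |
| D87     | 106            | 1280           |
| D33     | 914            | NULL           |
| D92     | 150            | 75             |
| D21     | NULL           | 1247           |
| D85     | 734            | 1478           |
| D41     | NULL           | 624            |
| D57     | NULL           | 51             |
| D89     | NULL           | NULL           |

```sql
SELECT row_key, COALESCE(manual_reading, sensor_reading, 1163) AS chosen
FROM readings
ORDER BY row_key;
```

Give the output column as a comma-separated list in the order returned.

1387, 1247, 914, 1163, 624, 1163, 720, 51, 1163, 734, 106, 1163, 1163, 150

row_key=D12: manual_reading=1387 → 1387
row_key=D21: manual_reading=NULL, sensor_reading=1247 → 1247
row_key=D33: manual_reading=914 → 914
row_key=D34: manual_reading=NULL, sensor_reading=NULL, → literal 1163 → 1163
row_key=D41: manual_reading=NULL, sensor_reading=624 → 624
row_key=D44: manual_reading=NULL, sensor_reading=NULL, → literal 1163 → 1163
row_key=D53: manual_reading=NULL, sensor_reading=720 → 720
row_key=D57: manual_reading=NULL, sensor_reading=51 → 51
row_key=D74: manual_reading=NULL, sensor_reading=NULL, → literal 1163 → 1163
row_key=D85: manual_reading=734 → 734
row_key=D87: manual_reading=106 → 106
row_key=D89: manual_reading=NULL, sensor_reading=NULL, → literal 1163 → 1163
row_key=D90: manual_reading=NULL, sensor_reading=NULL, → literal 1163 → 1163
row_key=D92: manual_reading=150 → 150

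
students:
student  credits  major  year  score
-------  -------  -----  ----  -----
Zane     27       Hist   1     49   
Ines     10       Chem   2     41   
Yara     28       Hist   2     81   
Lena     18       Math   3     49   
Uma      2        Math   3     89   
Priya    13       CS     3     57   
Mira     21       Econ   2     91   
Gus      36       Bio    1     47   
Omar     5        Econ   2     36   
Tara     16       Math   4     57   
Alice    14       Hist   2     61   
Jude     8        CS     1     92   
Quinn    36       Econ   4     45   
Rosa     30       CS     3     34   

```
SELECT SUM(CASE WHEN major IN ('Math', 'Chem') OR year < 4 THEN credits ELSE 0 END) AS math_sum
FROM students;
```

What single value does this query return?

student=Zane: ✓ → 27
student=Ines: ✓ → 10
student=Yara: ✓ → 28
student=Lena: ✓ → 18
student=Uma: ✓ → 2
student=Priya: ✓ → 13
student=Mira: ✓ → 21
student=Gus: ✓ → 36
student=Omar: ✓ → 5
student=Tara: ✓ → 16
student=Alice: ✓ → 14
student=Jude: ✓ → 8
student=Quinn: ✗
student=Rosa: ✓ → 30
math_sum = 27 + 10 + 28 + 18 + 2 + 13 + 21 + 36 + 5 + 16 + 14 + 8 + 30 = 228

228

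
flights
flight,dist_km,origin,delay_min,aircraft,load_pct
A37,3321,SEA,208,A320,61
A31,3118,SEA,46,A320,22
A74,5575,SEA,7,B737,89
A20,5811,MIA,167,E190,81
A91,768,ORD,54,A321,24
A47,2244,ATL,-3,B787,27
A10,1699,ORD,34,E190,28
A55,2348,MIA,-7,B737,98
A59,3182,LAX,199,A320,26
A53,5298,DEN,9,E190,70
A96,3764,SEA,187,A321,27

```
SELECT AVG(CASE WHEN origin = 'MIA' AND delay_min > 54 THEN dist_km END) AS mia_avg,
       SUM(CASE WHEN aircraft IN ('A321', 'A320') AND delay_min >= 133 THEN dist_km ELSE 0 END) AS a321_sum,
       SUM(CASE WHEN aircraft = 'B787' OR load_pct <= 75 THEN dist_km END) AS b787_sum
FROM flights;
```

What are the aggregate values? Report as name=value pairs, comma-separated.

mia_avg=5811, a321_sum=10267, b787_sum=23394

[mia_avg: origin = 'MIA' AND delay_min > 54]
flight=A37: ✗
flight=A31: ✗
flight=A74: ✗
flight=A20: ✓ → 5811
flight=A91: ✗
flight=A47: ✗
flight=A10: ✗
flight=A55: ✗
flight=A59: ✗
flight=A53: ✗
flight=A96: ✗
mia_avg = 5811
—
[a321_sum: aircraft IN ('A321', 'A320') AND delay_min >= 133]
flight=A37: ✓ → 3321
flight=A31: ✗
flight=A74: ✗
flight=A20: ✗
flight=A91: ✗
flight=A47: ✗
flight=A10: ✗
flight=A55: ✗
flight=A59: ✓ → 3182
flight=A53: ✗
flight=A96: ✓ → 3764
a321_sum = 3321 + 3182 + 3764 = 10267
—
[b787_sum: aircraft = 'B787' OR load_pct <= 75]
flight=A37: ✓ → 3321
flight=A31: ✓ → 3118
flight=A74: ✗
flight=A20: ✗
flight=A91: ✓ → 768
flight=A47: ✓ → 2244
flight=A10: ✓ → 1699
flight=A55: ✗
flight=A59: ✓ → 3182
flight=A53: ✓ → 5298
flight=A96: ✓ → 3764
b787_sum = 3321 + 3118 + 768 + 2244 + 1699 + 3182 + 5298 + 3764 = 23394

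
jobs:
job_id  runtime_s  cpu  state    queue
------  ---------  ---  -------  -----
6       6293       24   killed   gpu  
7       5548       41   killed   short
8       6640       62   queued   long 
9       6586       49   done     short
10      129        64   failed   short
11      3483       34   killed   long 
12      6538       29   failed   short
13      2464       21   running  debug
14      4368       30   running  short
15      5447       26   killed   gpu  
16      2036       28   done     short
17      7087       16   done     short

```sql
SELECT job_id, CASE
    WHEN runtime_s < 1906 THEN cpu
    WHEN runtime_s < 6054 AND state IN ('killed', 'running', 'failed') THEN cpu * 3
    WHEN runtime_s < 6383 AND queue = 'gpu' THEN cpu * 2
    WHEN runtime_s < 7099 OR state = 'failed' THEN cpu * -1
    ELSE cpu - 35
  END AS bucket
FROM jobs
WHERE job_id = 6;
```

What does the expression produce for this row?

48

job_id = 6: runtime_s=6293, cpu=24, state=killed, queue=gpu.
runtime_s < 1906 → false
runtime_s < 6054 AND state IN ('killed', 'running', 'failed') → false
runtime_s < 6383 AND queue = 'gpu' → true → 48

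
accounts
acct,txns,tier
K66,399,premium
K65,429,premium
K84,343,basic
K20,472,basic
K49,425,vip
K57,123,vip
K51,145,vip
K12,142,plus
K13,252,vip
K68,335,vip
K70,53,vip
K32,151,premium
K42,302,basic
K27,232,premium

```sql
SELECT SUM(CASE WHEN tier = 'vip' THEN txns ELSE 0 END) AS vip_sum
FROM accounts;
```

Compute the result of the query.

acct=K66: ✗
acct=K65: ✗
acct=K84: ✗
acct=K20: ✗
acct=K49: ✓ → 425
acct=K57: ✓ → 123
acct=K51: ✓ → 145
acct=K12: ✗
acct=K13: ✓ → 252
acct=K68: ✓ → 335
acct=K70: ✓ → 53
acct=K32: ✗
acct=K42: ✗
acct=K27: ✗
vip_sum = 425 + 123 + 145 + 252 + 335 + 53 = 1333

1333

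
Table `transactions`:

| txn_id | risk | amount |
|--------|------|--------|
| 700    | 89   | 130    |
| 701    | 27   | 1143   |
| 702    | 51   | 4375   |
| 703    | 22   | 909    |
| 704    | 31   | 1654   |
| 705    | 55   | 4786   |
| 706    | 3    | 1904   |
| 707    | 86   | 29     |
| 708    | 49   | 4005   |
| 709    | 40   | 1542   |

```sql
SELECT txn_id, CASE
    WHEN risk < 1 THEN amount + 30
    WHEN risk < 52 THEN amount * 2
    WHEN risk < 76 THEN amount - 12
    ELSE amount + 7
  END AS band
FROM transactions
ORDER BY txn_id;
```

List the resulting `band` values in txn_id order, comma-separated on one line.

137, 2286, 8750, 1818, 3308, 4774, 3808, 36, 8010, 3084

txn_id=700: ELSE → 137
txn_id=701: risk < 52 → 2286
txn_id=702: risk < 52 → 8750
txn_id=703: risk < 52 → 1818
txn_id=704: risk < 52 → 3308
txn_id=705: risk < 76 → 4774
txn_id=706: risk < 52 → 3808
txn_id=707: ELSE → 36
txn_id=708: risk < 52 → 8010
txn_id=709: risk < 52 → 3084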